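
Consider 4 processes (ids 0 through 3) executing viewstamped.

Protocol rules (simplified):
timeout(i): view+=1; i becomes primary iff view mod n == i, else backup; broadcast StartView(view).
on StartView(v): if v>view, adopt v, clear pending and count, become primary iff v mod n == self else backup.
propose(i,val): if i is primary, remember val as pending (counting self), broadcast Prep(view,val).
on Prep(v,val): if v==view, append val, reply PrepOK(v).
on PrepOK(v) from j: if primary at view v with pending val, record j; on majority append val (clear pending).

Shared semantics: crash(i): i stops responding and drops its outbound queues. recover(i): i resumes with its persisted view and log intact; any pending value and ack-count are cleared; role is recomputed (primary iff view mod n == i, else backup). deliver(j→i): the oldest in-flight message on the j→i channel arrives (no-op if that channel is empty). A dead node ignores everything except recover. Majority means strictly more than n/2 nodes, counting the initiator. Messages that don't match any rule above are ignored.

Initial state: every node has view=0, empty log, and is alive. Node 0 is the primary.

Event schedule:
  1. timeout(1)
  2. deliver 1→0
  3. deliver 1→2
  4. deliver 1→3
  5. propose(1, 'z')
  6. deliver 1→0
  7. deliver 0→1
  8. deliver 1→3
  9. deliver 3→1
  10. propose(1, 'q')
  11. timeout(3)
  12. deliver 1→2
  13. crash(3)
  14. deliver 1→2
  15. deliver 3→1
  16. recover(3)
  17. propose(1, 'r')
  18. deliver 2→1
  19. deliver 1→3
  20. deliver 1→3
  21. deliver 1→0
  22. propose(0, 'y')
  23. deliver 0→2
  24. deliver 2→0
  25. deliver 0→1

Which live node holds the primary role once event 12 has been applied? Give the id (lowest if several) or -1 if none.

1

e1 timeout(1): 1[prim,v=1,-]
e2 deliver 1→0: 0[back,v=1,-]
e3 deliver 1→2: 2[back,v=1,-]
e4 deliver 1→3: 3[back,v=1,-]
e5 propose(1,'z'): ·
e6 deliver 1→0: 0[back,v=1,z]
e7 deliver 0→1: ·
e8 deliver 1→3: 3[back,v=1,z]
e9 deliver 3→1: 1[prim,v=1,z]
e10 propose(1,'q'): ·
e11 timeout(3): 3[back,v=2,z]
e12 deliver 1→2: 2[back,v=1,z]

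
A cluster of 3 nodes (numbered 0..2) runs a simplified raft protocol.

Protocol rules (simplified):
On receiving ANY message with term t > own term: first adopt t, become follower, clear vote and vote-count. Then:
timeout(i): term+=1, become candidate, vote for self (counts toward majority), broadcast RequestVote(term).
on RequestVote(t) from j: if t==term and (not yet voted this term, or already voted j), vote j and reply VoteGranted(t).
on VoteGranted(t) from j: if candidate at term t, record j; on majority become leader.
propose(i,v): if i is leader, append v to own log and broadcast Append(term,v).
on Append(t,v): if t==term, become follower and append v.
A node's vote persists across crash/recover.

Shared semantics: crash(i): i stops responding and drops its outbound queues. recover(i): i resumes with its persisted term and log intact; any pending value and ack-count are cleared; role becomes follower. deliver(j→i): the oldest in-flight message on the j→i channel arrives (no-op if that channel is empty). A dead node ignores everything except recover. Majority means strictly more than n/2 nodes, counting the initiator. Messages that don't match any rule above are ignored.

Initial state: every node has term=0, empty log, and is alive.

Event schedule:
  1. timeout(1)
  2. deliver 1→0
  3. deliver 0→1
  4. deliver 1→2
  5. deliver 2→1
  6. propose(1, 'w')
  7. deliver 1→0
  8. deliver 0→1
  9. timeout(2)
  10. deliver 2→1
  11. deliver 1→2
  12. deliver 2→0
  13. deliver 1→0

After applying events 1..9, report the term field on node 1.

after 1 — timeout(1): n1:cand/t1/[-]
after 2 — deliver 1→0: n0:foll/t1/[-]
after 3 — deliver 0→1: n1:lead/t1/[-]
after 4 — deliver 1→2: n2:foll/t1/[-]
after 5 — deliver 2→1: ·
after 6 — propose(1,'w'): n1:lead/t1/[w]
after 7 — deliver 1→0: n0:foll/t1/[w]
after 8 — deliver 0→1: ·
after 9 — timeout(2): n2:cand/t2/[-]

1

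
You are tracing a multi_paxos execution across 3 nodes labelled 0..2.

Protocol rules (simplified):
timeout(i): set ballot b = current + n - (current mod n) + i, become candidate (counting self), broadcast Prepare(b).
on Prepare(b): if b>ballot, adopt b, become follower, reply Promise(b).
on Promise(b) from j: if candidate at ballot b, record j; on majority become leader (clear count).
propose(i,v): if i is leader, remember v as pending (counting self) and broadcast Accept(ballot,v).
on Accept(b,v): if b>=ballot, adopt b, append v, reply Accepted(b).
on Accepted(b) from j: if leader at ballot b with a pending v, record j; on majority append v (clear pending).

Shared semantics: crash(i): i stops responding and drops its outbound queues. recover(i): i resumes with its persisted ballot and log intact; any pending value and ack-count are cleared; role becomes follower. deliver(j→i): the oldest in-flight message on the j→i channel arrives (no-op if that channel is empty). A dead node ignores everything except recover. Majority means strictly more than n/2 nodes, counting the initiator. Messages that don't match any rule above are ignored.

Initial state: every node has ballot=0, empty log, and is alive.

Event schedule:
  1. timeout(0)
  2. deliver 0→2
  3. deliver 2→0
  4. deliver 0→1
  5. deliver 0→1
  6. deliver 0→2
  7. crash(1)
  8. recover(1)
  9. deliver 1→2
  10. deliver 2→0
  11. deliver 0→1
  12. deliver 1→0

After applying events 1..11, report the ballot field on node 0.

3

e1 timeout(0): 0[cand,b=3,-]
e2 deliver 0→2: 2[foll,b=3,-]
e3 deliver 2→0: 0[lead,b=3,-]
e4 deliver 0→1: 1[foll,b=3,-]
e5 deliver 0→1: ·
e6 deliver 0→2: ·
e7 crash(1): 1[✗foll,b=3,-]
e8 recover(1): 1[foll,b=3,-]
e9 deliver 1→2: ·
e10 deliver 2→0: ·
e11 deliver 0→1: ·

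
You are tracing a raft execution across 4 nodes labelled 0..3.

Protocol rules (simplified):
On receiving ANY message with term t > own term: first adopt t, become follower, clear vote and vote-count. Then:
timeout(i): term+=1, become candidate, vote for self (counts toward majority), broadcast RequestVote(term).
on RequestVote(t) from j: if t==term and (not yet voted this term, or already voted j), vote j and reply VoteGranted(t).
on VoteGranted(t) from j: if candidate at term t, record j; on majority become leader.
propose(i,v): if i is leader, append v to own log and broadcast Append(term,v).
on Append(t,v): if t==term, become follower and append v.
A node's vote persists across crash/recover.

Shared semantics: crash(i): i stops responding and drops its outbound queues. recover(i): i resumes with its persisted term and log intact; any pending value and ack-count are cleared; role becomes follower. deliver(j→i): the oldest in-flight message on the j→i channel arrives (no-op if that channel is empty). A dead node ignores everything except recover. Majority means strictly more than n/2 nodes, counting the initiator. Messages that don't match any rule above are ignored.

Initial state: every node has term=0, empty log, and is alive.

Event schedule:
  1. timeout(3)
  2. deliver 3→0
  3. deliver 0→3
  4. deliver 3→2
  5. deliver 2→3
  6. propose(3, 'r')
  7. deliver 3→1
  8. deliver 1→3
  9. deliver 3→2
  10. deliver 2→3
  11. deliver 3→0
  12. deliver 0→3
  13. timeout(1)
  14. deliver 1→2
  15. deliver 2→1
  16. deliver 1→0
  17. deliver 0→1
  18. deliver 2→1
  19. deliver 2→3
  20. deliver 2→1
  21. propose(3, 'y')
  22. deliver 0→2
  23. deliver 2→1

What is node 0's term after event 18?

[1] timeout(3) → N3(cand t1 [-])
[2] deliver 3→0 → N0(foll t1 [-])
[3] deliver 0→3 → ∅
[4] deliver 3→2 → N2(foll t1 [-])
[5] deliver 2→3 → N3(lead t1 [-])
[6] propose(3,'r') → N3(lead t1 [r])
[7] deliver 3→1 → N1(foll t1 [-])
[8] deliver 1→3 → ∅
[9] deliver 3→2 → N2(foll t1 [r])
[10] deliver 2→3 → ∅
[11] deliver 3→0 → N0(foll t1 [r])
[12] deliver 0→3 → ∅
[13] timeout(1) → N1(cand t2 [-])
[14] deliver 1→2 → N2(foll t2 [r])
[15] deliver 2→1 → ∅
[16] deliver 1→0 → N0(foll t2 [r])
[17] deliver 0→1 → N1(lead t2 [-])
[18] deliver 2→1 → ∅

2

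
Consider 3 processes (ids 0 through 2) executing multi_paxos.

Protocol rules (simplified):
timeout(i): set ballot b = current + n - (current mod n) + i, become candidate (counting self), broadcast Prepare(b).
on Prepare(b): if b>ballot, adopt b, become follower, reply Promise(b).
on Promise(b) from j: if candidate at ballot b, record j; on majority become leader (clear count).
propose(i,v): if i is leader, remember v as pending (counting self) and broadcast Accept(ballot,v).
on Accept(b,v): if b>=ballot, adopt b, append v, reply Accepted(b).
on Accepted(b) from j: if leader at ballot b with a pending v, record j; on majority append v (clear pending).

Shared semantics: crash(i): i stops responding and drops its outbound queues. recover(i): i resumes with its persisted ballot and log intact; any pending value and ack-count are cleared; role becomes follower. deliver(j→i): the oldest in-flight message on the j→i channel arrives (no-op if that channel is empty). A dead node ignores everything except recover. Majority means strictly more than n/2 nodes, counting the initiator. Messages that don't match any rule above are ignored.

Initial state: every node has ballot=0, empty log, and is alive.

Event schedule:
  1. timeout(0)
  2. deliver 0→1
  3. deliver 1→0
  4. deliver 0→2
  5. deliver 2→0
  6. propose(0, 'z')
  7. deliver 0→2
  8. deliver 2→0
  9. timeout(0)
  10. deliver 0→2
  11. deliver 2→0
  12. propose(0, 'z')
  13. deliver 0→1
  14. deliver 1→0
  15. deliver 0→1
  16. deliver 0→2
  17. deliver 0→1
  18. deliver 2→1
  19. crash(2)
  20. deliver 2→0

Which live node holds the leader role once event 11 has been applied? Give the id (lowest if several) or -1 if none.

0

e1 timeout(0): 0[cand,b=3,-]
e2 deliver 0→1: 1[foll,b=3,-]
e3 deliver 1→0: 0[lead,b=3,-]
e4 deliver 0→2: 2[foll,b=3,-]
e5 deliver 2→0: ·
e6 propose(0,'z'): ·
e7 deliver 0→2: 2[foll,b=3,z]
e8 deliver 2→0: 0[lead,b=3,z]
e9 timeout(0): 0[cand,b=6,z]
e10 deliver 0→2: 2[foll,b=6,z]
e11 deliver 2→0: 0[lead,b=6,z]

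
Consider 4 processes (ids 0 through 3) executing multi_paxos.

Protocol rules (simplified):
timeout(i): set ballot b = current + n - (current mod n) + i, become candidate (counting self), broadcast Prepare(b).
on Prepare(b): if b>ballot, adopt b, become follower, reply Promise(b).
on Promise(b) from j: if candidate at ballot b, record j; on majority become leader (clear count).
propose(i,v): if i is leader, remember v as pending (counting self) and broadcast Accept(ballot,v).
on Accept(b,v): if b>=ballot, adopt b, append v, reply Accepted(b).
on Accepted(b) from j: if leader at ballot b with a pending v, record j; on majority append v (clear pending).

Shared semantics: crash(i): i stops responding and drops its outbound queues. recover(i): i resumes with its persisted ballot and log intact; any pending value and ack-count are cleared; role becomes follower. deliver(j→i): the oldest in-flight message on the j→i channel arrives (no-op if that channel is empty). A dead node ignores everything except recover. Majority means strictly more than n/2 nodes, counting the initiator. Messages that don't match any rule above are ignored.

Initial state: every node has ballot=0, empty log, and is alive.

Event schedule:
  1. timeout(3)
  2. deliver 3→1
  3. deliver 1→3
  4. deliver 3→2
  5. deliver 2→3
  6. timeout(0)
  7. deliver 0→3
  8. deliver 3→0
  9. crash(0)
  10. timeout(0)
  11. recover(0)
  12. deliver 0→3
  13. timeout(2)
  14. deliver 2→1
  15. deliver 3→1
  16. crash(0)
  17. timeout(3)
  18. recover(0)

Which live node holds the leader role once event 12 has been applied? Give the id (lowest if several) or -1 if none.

[1] timeout(3) → N3(cand b7 [-])
[2] deliver 3→1 → N1(foll b7 [-])
[3] deliver 1→3 → ∅
[4] deliver 3→2 → N2(foll b7 [-])
[5] deliver 2→3 → N3(lead b7 [-])
[6] timeout(0) → N0(cand b4 [-])
[7] deliver 0→3 → ∅
[8] deliver 3→0 → N0(foll b7 [-])
[9] crash(0) → N0(✗foll b7 [-])
[10] timeout(0) → ∅
[11] recover(0) → N0(foll b7 [-])
[12] deliver 0→3 → ∅

3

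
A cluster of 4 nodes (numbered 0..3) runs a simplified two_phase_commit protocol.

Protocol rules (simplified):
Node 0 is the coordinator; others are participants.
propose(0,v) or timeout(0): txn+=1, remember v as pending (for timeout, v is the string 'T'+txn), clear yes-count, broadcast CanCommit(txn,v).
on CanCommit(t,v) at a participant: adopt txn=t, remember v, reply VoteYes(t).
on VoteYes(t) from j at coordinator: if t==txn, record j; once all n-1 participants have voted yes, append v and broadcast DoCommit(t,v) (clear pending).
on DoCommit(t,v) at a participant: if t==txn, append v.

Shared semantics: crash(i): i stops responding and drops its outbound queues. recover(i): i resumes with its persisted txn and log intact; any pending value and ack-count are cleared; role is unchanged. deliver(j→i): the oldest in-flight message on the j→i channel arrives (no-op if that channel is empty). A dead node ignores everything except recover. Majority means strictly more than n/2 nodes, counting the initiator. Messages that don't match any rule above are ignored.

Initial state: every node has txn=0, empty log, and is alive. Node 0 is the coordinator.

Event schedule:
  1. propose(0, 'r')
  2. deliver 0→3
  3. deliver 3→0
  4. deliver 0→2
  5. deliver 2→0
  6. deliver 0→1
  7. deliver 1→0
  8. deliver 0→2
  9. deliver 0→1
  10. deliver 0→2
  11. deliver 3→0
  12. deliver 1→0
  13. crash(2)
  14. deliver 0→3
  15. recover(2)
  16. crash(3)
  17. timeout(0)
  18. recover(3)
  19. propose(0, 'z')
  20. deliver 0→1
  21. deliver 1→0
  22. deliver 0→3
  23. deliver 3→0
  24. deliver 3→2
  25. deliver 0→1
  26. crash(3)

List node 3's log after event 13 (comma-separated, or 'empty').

after 1 — propose(0,'r'): n0:coor/t1/[-]
after 2 — deliver 0→3: n3:part/t1/[-]
after 3 — deliver 3→0: ·
after 4 — deliver 0→2: n2:part/t1/[-]
after 5 — deliver 2→0: ·
after 6 — deliver 0→1: n1:part/t1/[-]
after 7 — deliver 1→0: n0:coor/t1/[r]
after 8 — deliver 0→2: n2:part/t1/[r]
after 9 — deliver 0→1: n1:part/t1/[r]
after 10 — deliver 0→2: ·
after 11 — deliver 3→0: ·
after 12 — deliver 1→0: ·
after 13 — crash(2): n2:✗part/t1/[r]

empty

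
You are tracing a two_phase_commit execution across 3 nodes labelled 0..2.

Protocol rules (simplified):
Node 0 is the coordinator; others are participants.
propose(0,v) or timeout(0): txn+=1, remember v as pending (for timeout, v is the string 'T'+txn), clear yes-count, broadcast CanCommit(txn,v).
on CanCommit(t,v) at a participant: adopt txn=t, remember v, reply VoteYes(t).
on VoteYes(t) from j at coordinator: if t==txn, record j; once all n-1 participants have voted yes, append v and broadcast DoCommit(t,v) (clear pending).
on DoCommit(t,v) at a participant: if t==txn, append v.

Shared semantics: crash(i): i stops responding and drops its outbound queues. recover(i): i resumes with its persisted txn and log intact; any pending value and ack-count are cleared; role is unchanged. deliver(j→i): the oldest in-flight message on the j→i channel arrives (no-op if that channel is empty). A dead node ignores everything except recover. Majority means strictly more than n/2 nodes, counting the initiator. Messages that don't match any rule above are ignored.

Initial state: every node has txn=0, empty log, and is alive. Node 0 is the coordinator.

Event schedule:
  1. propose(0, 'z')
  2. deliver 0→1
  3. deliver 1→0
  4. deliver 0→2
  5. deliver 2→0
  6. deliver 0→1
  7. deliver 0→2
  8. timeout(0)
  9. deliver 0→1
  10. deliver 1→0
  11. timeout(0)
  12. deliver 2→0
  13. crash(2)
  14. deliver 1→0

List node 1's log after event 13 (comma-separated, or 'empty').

step 1 propose(0,'z'): 0={coor,t=1,log=-}
step 2 deliver 0→1: 1={part,t=1,log=-}
step 3 deliver 1→0: —
step 4 deliver 0→2: 2={part,t=1,log=-}
step 5 deliver 2→0: 0={coor,t=1,log=z}
step 6 deliver 0→1: 1={part,t=1,log=z}
step 7 deliver 0→2: 2={part,t=1,log=z}
step 8 timeout(0): 0={coor,t=2,log=z}
step 9 deliver 0→1: 1={part,t=2,log=z}
step 10 deliver 1→0: —
step 11 timeout(0): 0={coor,t=3,log=z}
step 12 deliver 2→0: —
step 13 crash(2): 2={✗part,t=1,log=z}

z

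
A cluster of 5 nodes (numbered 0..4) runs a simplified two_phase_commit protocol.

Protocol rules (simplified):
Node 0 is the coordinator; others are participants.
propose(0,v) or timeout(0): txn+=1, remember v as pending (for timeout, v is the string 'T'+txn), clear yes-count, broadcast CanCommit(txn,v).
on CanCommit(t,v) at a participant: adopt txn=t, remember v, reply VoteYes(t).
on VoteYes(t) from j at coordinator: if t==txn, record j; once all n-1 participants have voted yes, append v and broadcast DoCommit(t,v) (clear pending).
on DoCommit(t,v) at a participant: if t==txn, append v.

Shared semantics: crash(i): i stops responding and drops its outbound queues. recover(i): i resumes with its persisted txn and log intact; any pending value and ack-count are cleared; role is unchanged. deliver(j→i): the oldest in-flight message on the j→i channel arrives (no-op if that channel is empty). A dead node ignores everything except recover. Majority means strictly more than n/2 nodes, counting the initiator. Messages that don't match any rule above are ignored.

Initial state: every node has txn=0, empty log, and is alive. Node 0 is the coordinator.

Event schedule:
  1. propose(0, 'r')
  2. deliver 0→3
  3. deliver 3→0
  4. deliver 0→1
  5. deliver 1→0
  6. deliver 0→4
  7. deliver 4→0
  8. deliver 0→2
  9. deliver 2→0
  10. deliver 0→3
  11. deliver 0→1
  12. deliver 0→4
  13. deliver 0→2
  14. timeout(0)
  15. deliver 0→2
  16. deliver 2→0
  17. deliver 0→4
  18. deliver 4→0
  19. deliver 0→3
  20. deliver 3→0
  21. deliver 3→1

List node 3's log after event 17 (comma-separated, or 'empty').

r

step 1 propose(0,'r'): 0={coor,t=1,log=-}
step 2 deliver 0→3: 3={part,t=1,log=-}
step 3 deliver 3→0: —
step 4 deliver 0→1: 1={part,t=1,log=-}
step 5 deliver 1→0: —
step 6 deliver 0→4: 4={part,t=1,log=-}
step 7 deliver 4→0: —
step 8 deliver 0→2: 2={part,t=1,log=-}
step 9 deliver 2→0: 0={coor,t=1,log=r}
step 10 deliver 0→3: 3={part,t=1,log=r}
step 11 deliver 0→1: 1={part,t=1,log=r}
step 12 deliver 0→4: 4={part,t=1,log=r}
step 13 deliver 0→2: 2={part,t=1,log=r}
step 14 timeout(0): 0={coor,t=2,log=r}
step 15 deliver 0→2: 2={part,t=2,log=r}
step 16 deliver 2→0: —
step 17 deliver 0→4: 4={part,t=2,log=r}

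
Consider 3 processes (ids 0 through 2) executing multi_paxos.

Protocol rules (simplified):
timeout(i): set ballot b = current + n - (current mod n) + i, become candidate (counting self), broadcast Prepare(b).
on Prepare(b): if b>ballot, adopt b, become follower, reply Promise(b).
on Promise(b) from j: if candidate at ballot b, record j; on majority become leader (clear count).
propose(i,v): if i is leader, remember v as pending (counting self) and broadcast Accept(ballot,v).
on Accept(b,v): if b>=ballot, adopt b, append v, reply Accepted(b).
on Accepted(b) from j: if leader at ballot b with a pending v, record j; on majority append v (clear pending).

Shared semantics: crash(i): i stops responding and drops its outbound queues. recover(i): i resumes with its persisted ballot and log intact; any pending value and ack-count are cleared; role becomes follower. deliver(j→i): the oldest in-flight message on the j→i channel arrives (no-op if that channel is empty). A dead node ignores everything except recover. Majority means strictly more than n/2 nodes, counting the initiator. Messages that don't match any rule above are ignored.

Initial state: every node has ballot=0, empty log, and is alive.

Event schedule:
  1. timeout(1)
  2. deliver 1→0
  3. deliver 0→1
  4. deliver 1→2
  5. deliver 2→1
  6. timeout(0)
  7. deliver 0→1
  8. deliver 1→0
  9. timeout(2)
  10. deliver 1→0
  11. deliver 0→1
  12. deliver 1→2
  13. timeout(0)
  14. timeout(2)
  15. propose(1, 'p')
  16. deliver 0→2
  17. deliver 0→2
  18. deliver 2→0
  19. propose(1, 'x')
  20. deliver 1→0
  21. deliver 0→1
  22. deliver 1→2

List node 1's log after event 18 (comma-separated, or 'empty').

empty

1. timeout(1):  <1:cand b4 ->
2. deliver 1→0:  <0:foll b4 ->
3. deliver 0→1:  <1:lead b4 ->
4. deliver 1→2:  <2:foll b4 ->
5. deliver 2→1:  nop
6. timeout(0):  <0:cand b6 ->
7. deliver 0→1:  <1:foll b6 ->
8. deliver 1→0:  <0:lead b6 ->
9. timeout(2):  <2:cand b8 ->
10. deliver 1→0:  nop
11. deliver 0→1:  nop
12. deliver 1→2:  nop
13. timeout(0):  <0:cand b9 ->
14. timeout(2):  <2:cand b11 ->
15. propose(1,'p'):  nop
16. deliver 0→2:  nop
17. deliver 0→2:  nop
18. deliver 2→0:  nop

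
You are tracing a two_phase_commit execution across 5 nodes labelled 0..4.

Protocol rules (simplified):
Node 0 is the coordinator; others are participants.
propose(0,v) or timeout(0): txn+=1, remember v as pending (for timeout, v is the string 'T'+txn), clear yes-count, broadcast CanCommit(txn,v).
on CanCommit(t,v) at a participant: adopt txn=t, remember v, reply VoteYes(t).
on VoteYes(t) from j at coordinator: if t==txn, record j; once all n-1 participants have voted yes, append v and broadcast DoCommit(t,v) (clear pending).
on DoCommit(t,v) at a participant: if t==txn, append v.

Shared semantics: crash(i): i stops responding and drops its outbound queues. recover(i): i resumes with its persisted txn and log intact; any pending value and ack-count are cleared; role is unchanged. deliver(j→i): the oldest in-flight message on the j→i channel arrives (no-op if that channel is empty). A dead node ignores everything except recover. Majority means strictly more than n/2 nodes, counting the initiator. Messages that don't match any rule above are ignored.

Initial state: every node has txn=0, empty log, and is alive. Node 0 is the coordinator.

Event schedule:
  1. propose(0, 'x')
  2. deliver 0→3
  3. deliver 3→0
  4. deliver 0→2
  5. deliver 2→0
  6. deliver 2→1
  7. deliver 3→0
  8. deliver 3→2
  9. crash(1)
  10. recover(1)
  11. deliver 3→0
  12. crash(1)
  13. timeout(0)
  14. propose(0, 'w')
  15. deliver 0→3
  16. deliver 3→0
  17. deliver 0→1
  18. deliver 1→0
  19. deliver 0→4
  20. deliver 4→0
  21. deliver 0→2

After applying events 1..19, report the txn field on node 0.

3

e1 propose(0,'x'): 0[coor,t=1,-]
e2 deliver 0→3: 3[part,t=1,-]
e3 deliver 3→0: ·
e4 deliver 0→2: 2[part,t=1,-]
e5 deliver 2→0: ·
e6 deliver 2→1: ·
e7 deliver 3→0: ·
e8 deliver 3→2: ·
e9 crash(1): 1[✗part,t=0,-]
e10 recover(1): 1[part,t=0,-]
e11 deliver 3→0: ·
e12 crash(1): 1[✗part,t=0,-]
e13 timeout(0): 0[coor,t=2,-]
e14 propose(0,'w'): 0[coor,t=3,-]
e15 deliver 0→3: 3[part,t=2,-]
e16 deliver 3→0: ·
e17 deliver 0→1: ·
e18 deliver 1→0: ·
e19 deliver 0→4: 4[part,t=1,-]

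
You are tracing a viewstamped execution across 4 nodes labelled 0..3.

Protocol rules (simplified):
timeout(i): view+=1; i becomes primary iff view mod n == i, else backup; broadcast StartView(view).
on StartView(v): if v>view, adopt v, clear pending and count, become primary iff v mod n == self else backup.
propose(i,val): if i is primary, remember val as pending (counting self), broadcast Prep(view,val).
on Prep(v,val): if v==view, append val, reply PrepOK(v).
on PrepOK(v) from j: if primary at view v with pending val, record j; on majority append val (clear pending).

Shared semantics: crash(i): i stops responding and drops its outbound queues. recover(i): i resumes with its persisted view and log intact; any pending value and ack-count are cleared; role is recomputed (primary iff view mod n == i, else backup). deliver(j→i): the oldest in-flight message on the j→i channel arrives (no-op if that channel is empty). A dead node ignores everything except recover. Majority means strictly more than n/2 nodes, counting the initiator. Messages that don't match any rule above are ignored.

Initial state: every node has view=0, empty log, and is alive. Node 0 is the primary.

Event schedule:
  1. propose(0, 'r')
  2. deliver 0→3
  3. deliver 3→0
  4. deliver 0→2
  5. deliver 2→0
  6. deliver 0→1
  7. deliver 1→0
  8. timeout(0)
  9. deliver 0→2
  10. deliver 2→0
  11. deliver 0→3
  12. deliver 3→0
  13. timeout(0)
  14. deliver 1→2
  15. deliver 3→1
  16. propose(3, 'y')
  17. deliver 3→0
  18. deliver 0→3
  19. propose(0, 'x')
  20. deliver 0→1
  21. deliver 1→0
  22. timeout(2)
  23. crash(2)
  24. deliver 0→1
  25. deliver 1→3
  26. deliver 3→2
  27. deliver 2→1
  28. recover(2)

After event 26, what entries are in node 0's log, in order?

after 1 — propose(0,'r'): ·
after 2 — deliver 0→3: n3:back/v0/[r]
after 3 — deliver 3→0: ·
after 4 — deliver 0→2: n2:back/v0/[r]
after 5 — deliver 2→0: n0:prim/v0/[r]
after 6 — deliver 0→1: n1:back/v0/[r]
after 7 — deliver 1→0: ·
after 8 — timeout(0): n0:back/v1/[r]
after 9 — deliver 0→2: n2:back/v1/[r]
after 10 — deliver 2→0: ·
after 11 — deliver 0→3: n3:back/v1/[r]
after 12 — deliver 3→0: ·
after 13 — timeout(0): n0:back/v2/[r]
after 14 — deliver 1→2: ·
after 15 — deliver 3→1: ·
after 16 — propose(3,'y'): ·
after 17 — deliver 3→0: ·
after 18 — deliver 0→3: n3:back/v2/[r]
after 19 — propose(0,'x'): ·
after 20 — deliver 0→1: n1:prim/v1/[r]
after 21 — deliver 1→0: ·
after 22 — timeout(2): n2:prim/v2/[r]
after 23 — crash(2): n2:✗prim/v2/[r]
after 24 — deliver 0→1: n1:back/v2/[r]
after 25 — deliver 1→3: ·
after 26 — deliver 3→2: ·

r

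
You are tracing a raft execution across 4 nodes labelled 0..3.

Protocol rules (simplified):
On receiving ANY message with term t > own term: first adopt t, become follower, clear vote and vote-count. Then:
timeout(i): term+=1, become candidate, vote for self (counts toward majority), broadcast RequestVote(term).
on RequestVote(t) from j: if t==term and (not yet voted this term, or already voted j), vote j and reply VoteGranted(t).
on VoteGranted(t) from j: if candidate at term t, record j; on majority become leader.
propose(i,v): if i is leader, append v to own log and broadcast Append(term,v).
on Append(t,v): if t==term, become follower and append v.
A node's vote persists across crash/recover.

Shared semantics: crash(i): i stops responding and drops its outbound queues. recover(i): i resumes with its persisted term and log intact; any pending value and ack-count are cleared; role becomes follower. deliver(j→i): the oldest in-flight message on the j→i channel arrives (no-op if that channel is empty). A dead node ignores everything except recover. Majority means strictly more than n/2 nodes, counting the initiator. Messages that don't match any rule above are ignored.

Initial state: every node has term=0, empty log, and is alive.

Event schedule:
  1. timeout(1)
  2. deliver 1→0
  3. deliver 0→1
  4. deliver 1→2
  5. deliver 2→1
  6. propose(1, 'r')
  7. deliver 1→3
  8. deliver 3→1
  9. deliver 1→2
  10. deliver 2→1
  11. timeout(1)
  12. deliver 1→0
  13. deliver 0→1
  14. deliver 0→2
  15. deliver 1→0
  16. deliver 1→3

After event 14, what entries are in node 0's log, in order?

after 1 — timeout(1): n1:cand/t1/[-]
after 2 — deliver 1→0: n0:foll/t1/[-]
after 3 — deliver 0→1: ·
after 4 — deliver 1→2: n2:foll/t1/[-]
after 5 — deliver 2→1: n1:lead/t1/[-]
after 6 — propose(1,'r'): n1:lead/t1/[r]
after 7 — deliver 1→3: n3:foll/t1/[-]
after 8 — deliver 3→1: ·
after 9 — deliver 1→2: n2:foll/t1/[r]
after 10 — deliver 2→1: ·
after 11 — timeout(1): n1:cand/t2/[r]
after 12 — deliver 1→0: n0:foll/t1/[r]
after 13 — deliver 0→1: ·
after 14 — deliver 0→2: ·

r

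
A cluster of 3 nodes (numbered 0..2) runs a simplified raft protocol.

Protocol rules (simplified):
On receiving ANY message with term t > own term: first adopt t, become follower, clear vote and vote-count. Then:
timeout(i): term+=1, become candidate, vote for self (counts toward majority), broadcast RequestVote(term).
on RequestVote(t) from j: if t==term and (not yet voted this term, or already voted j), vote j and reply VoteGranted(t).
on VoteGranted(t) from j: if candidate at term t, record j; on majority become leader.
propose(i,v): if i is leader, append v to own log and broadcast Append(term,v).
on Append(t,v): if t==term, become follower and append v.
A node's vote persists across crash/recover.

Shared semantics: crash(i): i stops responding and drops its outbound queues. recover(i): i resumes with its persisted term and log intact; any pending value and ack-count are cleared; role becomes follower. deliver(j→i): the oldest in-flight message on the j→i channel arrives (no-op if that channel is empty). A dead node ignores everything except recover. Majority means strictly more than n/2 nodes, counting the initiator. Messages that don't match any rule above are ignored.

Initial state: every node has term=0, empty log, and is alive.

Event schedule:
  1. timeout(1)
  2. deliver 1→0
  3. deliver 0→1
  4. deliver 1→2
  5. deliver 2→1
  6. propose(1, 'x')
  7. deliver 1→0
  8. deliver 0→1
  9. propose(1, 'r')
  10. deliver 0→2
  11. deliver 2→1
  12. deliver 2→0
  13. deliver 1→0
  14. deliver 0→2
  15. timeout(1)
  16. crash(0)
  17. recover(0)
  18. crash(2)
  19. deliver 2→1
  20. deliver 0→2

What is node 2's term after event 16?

step 1 timeout(1): 1={cand,t=1,log=-}
step 2 deliver 1→0: 0={foll,t=1,log=-}
step 3 deliver 0→1: 1={lead,t=1,log=-}
step 4 deliver 1→2: 2={foll,t=1,log=-}
step 5 deliver 2→1: —
step 6 propose(1,'x'): 1={lead,t=1,log=x}
step 7 deliver 1→0: 0={foll,t=1,log=x}
step 8 deliver 0→1: —
step 9 propose(1,'r'): 1={lead,t=1,log=x,r}
step 10 deliver 0→2: —
step 11 deliver 2→1: —
step 12 deliver 2→0: —
step 13 deliver 1→0: 0={foll,t=1,log=x,r}
step 14 deliver 0→2: —
step 15 timeout(1): 1={cand,t=2,log=x,r}
step 16 crash(0): 0={✗foll,t=1,log=x,r}

1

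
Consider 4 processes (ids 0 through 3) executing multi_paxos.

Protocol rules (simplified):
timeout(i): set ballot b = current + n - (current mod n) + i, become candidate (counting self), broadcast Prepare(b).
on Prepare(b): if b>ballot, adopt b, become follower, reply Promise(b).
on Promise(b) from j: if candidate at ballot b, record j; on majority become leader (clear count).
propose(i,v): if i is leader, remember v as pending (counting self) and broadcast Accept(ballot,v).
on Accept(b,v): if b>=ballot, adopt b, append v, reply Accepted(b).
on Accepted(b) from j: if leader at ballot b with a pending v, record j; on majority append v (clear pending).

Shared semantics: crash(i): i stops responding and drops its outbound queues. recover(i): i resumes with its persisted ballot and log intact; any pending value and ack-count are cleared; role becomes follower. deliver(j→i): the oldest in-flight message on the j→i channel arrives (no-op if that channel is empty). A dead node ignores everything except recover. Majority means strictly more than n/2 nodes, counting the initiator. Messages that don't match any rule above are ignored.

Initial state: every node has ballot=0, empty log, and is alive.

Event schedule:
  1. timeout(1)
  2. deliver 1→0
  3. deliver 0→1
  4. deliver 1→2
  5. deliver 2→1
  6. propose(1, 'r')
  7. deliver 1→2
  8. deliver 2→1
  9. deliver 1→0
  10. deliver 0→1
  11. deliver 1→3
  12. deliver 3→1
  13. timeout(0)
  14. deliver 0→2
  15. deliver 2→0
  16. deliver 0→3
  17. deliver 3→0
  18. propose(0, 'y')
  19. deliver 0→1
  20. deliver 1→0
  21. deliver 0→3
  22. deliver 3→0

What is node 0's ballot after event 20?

8

after 1 — timeout(1): n1:cand/b5/[-]
after 2 — deliver 1→0: n0:foll/b5/[-]
after 3 — deliver 0→1: ·
after 4 — deliver 1→2: n2:foll/b5/[-]
after 5 — deliver 2→1: n1:lead/b5/[-]
after 6 — propose(1,'r'): ·
after 7 — deliver 1→2: n2:foll/b5/[r]
after 8 — deliver 2→1: ·
after 9 — deliver 1→0: n0:foll/b5/[r]
after 10 — deliver 0→1: n1:lead/b5/[r]
after 11 — deliver 1→3: n3:foll/b5/[-]
after 12 — deliver 3→1: ·
after 13 — timeout(0): n0:cand/b8/[r]
after 14 — deliver 0→2: n2:foll/b8/[r]
after 15 — deliver 2→0: ·
after 16 — deliver 0→3: n3:foll/b8/[-]
after 17 — deliver 3→0: n0:lead/b8/[r]
after 18 — propose(0,'y'): ·
after 19 — deliver 0→1: n1:foll/b8/[r]
after 20 — deliver 1→0: ·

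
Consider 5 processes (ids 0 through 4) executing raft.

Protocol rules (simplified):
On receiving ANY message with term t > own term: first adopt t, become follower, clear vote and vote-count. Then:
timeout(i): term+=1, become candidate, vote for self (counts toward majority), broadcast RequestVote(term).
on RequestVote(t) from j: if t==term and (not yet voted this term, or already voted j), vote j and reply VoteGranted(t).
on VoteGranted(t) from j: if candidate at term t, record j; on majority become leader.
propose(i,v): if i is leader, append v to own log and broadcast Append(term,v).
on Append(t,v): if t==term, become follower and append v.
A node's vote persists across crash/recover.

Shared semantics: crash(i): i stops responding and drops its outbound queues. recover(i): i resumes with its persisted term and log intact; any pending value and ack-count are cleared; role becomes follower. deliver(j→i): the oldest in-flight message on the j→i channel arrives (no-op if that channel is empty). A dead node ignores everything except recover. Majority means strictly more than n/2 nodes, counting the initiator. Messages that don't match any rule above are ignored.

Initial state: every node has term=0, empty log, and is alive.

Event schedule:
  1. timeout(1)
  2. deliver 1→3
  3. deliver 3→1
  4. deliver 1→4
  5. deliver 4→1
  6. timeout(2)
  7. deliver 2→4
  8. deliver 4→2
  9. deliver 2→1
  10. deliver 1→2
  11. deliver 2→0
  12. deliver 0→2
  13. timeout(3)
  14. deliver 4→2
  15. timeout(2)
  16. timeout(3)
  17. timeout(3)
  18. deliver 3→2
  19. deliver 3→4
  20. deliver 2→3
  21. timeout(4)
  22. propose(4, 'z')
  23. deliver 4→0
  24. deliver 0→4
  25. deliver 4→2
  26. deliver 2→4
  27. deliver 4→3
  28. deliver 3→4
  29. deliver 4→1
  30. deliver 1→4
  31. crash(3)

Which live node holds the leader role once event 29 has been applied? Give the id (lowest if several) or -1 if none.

-1

after 1 — timeout(1): n1:cand/t1/[-]
after 2 — deliver 1→3: n3:foll/t1/[-]
after 3 — deliver 3→1: ·
after 4 — deliver 1→4: n4:foll/t1/[-]
after 5 — deliver 4→1: n1:lead/t1/[-]
after 6 — timeout(2): n2:cand/t1/[-]
after 7 — deliver 2→4: ·
after 8 — deliver 4→2: ·
after 9 — deliver 2→1: ·
after 10 — deliver 1→2: ·
after 11 — deliver 2→0: n0:foll/t1/[-]
after 12 — deliver 0→2: ·
after 13 — timeout(3): n3:cand/t2/[-]
after 14 — deliver 4→2: ·
after 15 — timeout(2): n2:cand/t2/[-]
after 16 — timeout(3): n3:cand/t3/[-]
after 17 — timeout(3): n3:cand/t4/[-]
after 18 — deliver 3→2: ·
after 19 — deliver 3→4: n4:foll/t2/[-]
after 20 — deliver 2→3: ·
after 21 — timeout(4): n4:cand/t3/[-]
after 22 — propose(4,'z'): ·
after 23 — deliver 4→0: n0:foll/t3/[-]
after 24 — deliver 0→4: ·
after 25 — deliver 4→2: n2:foll/t3/[-]
after 26 — deliver 2→4: ·
after 27 — deliver 4→3: ·
after 28 — deliver 3→4: ·
after 29 — deliver 4→1: n1:foll/t3/[-]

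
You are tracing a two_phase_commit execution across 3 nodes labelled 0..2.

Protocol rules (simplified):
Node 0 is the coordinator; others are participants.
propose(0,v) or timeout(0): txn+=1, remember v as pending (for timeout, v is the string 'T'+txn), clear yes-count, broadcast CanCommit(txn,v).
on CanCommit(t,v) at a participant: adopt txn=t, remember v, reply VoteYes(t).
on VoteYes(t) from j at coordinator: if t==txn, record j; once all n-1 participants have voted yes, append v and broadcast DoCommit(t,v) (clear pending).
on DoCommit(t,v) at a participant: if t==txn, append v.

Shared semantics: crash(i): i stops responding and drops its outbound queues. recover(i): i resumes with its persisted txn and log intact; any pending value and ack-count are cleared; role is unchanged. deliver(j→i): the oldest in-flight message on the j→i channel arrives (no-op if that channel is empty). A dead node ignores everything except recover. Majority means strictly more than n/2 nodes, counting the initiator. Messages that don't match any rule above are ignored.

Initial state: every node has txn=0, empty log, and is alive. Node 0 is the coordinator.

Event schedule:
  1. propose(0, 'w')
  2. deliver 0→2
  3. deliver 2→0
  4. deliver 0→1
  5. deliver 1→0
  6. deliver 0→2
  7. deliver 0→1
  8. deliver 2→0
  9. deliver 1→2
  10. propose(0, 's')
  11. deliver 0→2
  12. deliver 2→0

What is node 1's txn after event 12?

e1 propose(0,'w'): 0[coor,t=1,-]
e2 deliver 0→2: 2[part,t=1,-]
e3 deliver 2→0: ·
e4 deliver 0→1: 1[part,t=1,-]
e5 deliver 1→0: 0[coor,t=1,w]
e6 deliver 0→2: 2[part,t=1,w]
e7 deliver 0→1: 1[part,t=1,w]
e8 deliver 2→0: ·
e9 deliver 1→2: ·
e10 propose(0,'s'): 0[coor,t=2,w]
e11 deliver 0→2: 2[part,t=2,w]
e12 deliver 2→0: ·

1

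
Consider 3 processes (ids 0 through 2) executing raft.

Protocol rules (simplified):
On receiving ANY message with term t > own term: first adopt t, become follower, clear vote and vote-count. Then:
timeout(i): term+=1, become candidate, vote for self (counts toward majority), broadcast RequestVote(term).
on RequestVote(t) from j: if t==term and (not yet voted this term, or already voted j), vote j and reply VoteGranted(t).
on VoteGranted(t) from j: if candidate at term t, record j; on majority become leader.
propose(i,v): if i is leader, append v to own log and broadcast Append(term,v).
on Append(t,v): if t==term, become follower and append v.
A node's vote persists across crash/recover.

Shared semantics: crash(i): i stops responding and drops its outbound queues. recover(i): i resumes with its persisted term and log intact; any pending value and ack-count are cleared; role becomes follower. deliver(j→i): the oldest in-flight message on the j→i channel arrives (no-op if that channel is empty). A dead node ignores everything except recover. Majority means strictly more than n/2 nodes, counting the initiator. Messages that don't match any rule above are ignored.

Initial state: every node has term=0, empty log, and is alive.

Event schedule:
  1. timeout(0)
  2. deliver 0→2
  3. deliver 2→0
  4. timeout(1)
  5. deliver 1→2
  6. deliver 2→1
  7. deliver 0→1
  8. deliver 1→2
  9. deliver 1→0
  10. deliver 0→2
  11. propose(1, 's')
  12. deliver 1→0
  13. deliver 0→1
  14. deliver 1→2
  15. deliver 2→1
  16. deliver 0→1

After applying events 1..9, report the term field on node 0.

1

[1] timeout(0) → N0(cand t1 [-])
[2] deliver 0→2 → N2(foll t1 [-])
[3] deliver 2→0 → N0(lead t1 [-])
[4] timeout(1) → N1(cand t1 [-])
[5] deliver 1→2 → ∅
[6] deliver 2→1 → ∅
[7] deliver 0→1 → ∅
[8] deliver 1→2 → ∅
[9] deliver 1→0 → ∅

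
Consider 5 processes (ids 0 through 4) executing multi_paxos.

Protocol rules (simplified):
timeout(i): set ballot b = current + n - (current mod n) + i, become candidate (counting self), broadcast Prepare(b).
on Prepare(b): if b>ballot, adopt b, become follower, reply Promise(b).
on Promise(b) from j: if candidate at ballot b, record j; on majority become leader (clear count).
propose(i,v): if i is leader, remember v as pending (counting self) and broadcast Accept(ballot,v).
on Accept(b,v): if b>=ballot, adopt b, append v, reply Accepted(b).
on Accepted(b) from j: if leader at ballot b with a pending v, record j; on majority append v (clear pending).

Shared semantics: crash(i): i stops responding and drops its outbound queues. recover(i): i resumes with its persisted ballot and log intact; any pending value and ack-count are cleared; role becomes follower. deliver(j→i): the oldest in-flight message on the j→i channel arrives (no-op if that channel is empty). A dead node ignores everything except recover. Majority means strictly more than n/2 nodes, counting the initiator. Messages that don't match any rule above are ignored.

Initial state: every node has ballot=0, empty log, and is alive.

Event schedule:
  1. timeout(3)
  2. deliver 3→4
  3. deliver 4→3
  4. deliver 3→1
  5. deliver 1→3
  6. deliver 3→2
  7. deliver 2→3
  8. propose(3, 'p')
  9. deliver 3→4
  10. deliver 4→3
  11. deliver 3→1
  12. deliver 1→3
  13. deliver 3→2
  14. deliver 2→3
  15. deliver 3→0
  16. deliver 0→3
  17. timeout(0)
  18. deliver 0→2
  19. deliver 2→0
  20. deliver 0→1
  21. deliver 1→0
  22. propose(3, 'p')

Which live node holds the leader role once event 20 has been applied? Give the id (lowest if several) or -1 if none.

3

[1] timeout(3) → N3(cand b8 [-])
[2] deliver 3→4 → N4(foll b8 [-])
[3] deliver 4→3 → ∅
[4] deliver 3→1 → N1(foll b8 [-])
[5] deliver 1→3 → N3(lead b8 [-])
[6] deliver 3→2 → N2(foll b8 [-])
[7] deliver 2→3 → ∅
[8] propose(3,'p') → ∅
[9] deliver 3→4 → N4(foll b8 [p])
[10] deliver 4→3 → ∅
[11] deliver 3→1 → N1(foll b8 [p])
[12] deliver 1→3 → N3(lead b8 [p])
[13] deliver 3→2 → N2(foll b8 [p])
[14] deliver 2→3 → ∅
[15] deliver 3→0 → N0(foll b8 [-])
[16] deliver 0→3 → ∅
[17] timeout(0) → N0(cand b10 [-])
[18] deliver 0→2 → N2(foll b10 [p])
[19] deliver 2→0 → ∅
[20] deliver 0→1 → N1(foll b10 [p])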